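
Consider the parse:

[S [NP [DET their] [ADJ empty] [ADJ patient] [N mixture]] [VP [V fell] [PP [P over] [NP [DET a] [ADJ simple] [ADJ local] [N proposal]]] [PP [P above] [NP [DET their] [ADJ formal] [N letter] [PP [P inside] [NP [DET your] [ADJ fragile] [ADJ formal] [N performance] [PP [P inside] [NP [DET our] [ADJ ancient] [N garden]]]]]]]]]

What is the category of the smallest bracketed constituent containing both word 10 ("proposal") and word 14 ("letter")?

VP

Both words fall inside [VP fell over a simple local proposal above their formal letter inside your fragile formal performance inside our ancient garden] (words 5–23), and no smaller constituent contains them both. Label: VP.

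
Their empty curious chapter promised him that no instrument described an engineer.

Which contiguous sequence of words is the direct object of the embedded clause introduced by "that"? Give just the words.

an engineer

"described" heads the VP of the embedded clause introduced by "that", and "an engineer" is its direct object.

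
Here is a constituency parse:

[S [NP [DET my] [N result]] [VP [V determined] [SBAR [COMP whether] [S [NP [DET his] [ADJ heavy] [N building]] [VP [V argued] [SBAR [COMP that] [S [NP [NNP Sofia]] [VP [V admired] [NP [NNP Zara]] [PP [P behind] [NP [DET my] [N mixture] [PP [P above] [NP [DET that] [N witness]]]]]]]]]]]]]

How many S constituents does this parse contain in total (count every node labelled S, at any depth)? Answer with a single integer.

The S constituents are: [S my result determined whether his heavy building argued that Sofia admired Zara behind my mixture above that witness]; [S his heavy building argued that Sofia admired Zara behind my mixture above that witness]; [S Sofia admired Zara behind my mixture above that witness]. Total: 3.

3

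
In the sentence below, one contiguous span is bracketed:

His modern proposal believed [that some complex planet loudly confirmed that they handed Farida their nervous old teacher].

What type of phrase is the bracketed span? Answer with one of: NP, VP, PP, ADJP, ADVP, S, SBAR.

"that" is the head of the bracketed span, so the span is a subordinate clause: SBAR.

SBAR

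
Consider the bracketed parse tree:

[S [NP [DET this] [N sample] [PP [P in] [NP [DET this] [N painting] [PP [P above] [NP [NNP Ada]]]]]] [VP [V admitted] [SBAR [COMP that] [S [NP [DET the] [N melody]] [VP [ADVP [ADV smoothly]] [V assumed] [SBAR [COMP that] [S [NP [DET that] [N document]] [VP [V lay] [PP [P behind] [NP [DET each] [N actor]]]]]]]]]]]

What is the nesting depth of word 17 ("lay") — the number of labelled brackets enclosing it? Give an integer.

9

Counting open brackets not yet closed at "lay": [S [VP [SBAR [S [VP [SBAR [S [VP [V = 9.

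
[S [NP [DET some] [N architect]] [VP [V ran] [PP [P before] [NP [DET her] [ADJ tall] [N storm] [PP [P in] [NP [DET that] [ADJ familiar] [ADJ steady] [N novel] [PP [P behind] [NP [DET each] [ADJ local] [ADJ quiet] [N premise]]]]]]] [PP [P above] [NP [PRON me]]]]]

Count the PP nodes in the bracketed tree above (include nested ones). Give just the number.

Listing each PP by its span: [PP before her tall storm in that familiar steady novel behind each local quiet premise]; [PP in that familiar steady novel behind each local quiet premise]; [PP behind each local quiet premise]; [PP above me] — that makes 4.

4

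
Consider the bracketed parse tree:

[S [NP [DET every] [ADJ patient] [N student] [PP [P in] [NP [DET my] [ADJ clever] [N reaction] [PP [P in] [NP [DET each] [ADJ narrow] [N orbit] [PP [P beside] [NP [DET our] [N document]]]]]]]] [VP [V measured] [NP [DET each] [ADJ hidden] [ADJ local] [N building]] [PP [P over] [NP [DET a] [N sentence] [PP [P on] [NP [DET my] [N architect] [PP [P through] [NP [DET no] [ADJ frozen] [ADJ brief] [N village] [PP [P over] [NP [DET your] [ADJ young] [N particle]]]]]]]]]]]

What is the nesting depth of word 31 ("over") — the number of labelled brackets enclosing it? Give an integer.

Counting open brackets not yet closed at "over": [S [VP [PP [NP [PP [NP [PP [NP [PP [P = 10.

10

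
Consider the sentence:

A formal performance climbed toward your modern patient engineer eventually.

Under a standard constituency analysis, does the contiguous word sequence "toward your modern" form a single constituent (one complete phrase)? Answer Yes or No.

No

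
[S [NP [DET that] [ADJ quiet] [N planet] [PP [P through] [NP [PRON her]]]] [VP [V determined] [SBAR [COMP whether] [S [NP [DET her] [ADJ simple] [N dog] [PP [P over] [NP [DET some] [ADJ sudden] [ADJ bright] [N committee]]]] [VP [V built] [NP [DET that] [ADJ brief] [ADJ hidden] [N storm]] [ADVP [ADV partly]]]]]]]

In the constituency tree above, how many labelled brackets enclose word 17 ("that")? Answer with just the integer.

Counting open brackets not yet closed at "that": [S [VP [SBAR [S [VP [NP [DET = 7.

7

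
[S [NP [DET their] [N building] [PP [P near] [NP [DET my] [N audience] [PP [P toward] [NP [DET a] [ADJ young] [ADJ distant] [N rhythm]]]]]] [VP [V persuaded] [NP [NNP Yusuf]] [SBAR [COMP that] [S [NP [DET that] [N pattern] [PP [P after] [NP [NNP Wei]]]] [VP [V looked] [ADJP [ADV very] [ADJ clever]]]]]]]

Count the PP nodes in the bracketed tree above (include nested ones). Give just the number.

3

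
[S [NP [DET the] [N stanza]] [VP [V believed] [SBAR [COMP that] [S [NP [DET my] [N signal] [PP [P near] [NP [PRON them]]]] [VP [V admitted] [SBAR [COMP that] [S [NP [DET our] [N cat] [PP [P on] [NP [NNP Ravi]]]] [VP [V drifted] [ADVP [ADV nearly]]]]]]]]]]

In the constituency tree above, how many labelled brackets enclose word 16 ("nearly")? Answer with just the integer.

Path from the root down to the word: S → VP → SBAR → S → VP → SBAR → S → VP → ADVP → ADV. That is 10 enclosing brackets.

10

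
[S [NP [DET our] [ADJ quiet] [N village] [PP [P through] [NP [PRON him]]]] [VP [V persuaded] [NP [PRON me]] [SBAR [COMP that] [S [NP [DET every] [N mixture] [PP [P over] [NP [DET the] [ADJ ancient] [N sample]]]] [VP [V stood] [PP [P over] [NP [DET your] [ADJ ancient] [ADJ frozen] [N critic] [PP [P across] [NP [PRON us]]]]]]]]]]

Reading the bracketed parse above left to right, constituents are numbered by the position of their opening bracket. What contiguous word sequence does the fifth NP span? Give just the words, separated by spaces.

the ancient sample

Opening `[NP` markers occur at word positions 1, 5, 7, 9, 12, 17, 22; the fifth of these opens the constituent [NP the ancient sample].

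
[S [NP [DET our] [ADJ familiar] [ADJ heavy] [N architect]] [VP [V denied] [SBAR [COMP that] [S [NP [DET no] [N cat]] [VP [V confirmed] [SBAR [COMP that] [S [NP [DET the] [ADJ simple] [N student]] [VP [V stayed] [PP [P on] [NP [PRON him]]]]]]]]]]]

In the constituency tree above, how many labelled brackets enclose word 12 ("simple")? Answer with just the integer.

9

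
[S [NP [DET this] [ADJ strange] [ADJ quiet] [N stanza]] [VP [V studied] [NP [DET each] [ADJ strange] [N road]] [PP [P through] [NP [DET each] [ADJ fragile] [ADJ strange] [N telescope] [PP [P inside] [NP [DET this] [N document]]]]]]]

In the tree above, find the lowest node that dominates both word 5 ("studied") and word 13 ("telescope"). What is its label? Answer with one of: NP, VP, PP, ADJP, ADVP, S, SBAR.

VP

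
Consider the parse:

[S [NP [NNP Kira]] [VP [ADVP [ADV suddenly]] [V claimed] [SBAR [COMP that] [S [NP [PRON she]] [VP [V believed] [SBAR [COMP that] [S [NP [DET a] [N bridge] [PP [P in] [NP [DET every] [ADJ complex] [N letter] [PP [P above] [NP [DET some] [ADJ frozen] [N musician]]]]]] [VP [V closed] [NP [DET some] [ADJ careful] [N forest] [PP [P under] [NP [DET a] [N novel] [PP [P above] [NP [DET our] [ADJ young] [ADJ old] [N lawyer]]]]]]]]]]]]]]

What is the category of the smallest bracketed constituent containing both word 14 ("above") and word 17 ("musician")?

PP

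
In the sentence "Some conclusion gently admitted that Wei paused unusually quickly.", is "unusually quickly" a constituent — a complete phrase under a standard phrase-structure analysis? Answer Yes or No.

Yes

"unusually quickly" is exactly the adverb phrase [ADVP unusually quickly], a complete constituent.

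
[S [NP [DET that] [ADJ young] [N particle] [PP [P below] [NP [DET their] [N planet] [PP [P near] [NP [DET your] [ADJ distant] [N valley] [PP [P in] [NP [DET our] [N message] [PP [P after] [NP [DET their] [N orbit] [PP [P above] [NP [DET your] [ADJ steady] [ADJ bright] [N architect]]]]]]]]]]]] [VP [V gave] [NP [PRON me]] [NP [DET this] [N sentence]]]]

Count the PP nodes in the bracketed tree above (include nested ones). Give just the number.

Scanning left to right, an opening `[PP` appears at word positions 4, 7, 11, 14, 17 — 5 in total.

5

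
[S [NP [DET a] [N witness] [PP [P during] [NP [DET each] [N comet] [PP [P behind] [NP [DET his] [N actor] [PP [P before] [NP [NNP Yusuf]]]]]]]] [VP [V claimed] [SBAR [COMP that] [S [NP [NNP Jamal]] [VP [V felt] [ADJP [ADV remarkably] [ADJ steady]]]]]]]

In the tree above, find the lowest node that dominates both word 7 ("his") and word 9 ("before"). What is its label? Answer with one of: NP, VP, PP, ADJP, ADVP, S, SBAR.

Both words fall inside [NP his actor before Yusuf] (words 7–10), and no smaller constituent contains them both. Label: NP.

NP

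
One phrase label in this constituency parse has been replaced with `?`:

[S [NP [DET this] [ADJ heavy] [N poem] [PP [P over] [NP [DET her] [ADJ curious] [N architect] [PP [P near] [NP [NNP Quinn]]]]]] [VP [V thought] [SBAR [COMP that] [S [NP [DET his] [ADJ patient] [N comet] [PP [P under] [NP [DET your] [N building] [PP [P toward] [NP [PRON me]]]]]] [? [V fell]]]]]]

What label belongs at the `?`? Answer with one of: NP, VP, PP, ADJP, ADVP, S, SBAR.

VP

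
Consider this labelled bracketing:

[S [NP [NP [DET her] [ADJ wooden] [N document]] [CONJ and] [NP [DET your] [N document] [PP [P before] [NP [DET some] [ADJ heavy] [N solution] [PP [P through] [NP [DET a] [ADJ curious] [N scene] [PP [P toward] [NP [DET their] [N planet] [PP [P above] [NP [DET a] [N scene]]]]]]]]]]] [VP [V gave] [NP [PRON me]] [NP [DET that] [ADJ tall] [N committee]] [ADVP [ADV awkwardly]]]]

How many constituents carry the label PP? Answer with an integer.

4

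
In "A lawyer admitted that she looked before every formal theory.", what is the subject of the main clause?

a lawyer

In the main clause the verb is "admitted"; the NP preceding it, "a lawyer", is the subject.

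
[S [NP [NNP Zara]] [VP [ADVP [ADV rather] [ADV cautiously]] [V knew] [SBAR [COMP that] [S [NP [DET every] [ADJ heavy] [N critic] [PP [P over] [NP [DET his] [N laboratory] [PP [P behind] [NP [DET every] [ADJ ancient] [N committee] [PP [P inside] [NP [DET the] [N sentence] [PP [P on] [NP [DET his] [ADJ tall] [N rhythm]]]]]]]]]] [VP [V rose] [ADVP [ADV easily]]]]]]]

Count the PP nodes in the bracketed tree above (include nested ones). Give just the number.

4

Listing each PP by its span: [PP over his laboratory behind every ancient committee inside the sentence on his tall rhythm]; [PP behind every ancient committee inside the sentence on his tall rhythm]; [PP inside the sentence on his tall rhythm]; [PP on his tall rhythm] — that makes 4.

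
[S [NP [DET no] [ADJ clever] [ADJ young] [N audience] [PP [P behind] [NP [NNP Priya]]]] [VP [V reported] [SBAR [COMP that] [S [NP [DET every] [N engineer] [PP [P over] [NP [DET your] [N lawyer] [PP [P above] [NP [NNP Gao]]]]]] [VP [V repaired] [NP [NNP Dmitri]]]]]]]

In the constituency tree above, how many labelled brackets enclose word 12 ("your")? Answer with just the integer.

8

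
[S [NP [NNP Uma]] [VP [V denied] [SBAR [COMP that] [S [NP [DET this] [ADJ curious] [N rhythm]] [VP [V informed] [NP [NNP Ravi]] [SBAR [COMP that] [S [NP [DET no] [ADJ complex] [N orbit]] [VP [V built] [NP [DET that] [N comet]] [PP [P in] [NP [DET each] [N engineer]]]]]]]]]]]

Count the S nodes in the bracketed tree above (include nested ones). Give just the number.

3

Scanning left to right, an opening `[S` appears at word positions 1, 4, 10 — 3 in total.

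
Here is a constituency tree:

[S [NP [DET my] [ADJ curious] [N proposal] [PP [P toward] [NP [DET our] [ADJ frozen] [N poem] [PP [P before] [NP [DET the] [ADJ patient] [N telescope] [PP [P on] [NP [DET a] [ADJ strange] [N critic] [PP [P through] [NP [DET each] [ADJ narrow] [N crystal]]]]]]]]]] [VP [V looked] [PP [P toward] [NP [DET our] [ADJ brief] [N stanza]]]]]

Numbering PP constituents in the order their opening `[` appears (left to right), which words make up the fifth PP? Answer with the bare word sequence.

toward our brief stanza

Opening `[PP` markers occur at word positions 4, 8, 12, 16, 21; the fifth of these opens the constituent [PP toward our brief stanza].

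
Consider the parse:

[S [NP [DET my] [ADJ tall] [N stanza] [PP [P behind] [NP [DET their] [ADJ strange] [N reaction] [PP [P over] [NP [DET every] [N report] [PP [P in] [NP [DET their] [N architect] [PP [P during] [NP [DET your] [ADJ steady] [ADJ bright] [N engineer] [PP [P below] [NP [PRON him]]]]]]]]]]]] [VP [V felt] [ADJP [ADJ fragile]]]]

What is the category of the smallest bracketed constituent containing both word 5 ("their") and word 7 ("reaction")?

The smallest bracket enclosing both words is [NP their strange reaction over every report in their architect during your steady bright engineer below him], so the label is NP.

NP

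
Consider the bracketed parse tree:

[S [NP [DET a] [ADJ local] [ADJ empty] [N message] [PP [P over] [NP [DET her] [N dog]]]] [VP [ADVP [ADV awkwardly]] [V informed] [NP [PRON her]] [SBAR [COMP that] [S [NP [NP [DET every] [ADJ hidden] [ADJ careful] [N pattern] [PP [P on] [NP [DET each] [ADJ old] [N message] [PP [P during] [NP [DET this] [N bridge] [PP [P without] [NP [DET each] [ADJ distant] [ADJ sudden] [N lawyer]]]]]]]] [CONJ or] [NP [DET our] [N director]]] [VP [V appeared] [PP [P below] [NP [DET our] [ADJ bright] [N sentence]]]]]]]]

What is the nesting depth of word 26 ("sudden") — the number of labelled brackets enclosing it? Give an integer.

13

The word sits inside ADJ, which is inside NP, inside PP, inside NP, inside PP, inside NP, inside PP, inside NP, inside NP, inside S, inside SBAR, inside VP, inside S — 13 brackets in all.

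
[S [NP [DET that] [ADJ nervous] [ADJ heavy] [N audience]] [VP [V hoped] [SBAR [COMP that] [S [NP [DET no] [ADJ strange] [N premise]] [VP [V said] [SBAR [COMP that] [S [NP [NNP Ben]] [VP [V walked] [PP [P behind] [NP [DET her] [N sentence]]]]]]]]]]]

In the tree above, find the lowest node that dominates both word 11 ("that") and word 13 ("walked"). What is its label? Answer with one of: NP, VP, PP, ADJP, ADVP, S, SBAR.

SBAR

Word 11 lies under S → VP → SBAR → S → VP → SBAR → COMP; word 13 lies under S → VP → SBAR → S → VP → SBAR → S → VP → V. The lowest shared node is the SBAR.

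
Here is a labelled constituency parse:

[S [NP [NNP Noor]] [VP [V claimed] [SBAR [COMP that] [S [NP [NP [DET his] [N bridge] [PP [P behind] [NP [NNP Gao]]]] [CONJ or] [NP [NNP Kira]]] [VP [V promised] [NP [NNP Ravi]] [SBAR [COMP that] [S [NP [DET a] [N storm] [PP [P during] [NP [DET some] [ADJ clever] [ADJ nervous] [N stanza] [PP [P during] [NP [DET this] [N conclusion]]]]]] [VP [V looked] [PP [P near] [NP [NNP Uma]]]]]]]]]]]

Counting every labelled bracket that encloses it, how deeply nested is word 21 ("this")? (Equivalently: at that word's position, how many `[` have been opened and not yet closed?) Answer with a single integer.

13

Path from the root down to the word: S → VP → SBAR → S → VP → SBAR → S → NP → PP → NP → PP → NP → DET. That is 13 enclosing brackets.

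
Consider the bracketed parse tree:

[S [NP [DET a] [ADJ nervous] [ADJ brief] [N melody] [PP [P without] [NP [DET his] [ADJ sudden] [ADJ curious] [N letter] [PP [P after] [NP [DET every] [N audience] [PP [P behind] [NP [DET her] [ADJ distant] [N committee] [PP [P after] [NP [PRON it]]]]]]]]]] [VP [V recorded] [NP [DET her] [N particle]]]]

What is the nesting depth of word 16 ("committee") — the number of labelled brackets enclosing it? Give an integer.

9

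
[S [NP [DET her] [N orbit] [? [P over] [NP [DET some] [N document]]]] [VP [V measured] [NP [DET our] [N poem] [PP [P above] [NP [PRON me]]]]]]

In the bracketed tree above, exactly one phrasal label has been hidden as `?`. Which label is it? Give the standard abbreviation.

PP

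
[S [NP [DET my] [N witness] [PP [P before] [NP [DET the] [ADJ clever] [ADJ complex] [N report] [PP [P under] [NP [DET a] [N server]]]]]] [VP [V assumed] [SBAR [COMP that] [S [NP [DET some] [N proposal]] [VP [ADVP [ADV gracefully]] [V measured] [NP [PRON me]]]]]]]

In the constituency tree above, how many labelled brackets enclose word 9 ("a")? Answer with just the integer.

7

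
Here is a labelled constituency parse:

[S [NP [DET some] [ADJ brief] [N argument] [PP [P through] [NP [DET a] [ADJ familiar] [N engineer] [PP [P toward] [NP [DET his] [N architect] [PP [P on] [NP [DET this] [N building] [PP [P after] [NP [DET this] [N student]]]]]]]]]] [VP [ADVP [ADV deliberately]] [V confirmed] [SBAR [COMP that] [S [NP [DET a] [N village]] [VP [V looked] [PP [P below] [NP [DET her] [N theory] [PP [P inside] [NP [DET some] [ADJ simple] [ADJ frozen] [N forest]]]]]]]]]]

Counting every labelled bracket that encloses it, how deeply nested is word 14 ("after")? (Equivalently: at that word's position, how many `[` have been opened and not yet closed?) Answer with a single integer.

10

The word sits inside P, which is inside PP, inside NP, inside PP, inside NP, inside PP, inside NP, inside PP, inside NP, inside S — 10 brackets in all.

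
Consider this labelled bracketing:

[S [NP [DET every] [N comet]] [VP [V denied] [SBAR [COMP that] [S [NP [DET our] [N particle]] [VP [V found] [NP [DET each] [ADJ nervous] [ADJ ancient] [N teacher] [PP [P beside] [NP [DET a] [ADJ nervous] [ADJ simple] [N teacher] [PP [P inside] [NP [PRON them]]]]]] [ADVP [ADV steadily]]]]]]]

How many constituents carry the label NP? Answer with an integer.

5

Scanning left to right, an opening `[NP` appears at word positions 1, 5, 8, 13, 18 — 5 in total.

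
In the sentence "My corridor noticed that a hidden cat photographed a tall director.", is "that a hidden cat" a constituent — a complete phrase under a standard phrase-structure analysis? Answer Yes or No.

No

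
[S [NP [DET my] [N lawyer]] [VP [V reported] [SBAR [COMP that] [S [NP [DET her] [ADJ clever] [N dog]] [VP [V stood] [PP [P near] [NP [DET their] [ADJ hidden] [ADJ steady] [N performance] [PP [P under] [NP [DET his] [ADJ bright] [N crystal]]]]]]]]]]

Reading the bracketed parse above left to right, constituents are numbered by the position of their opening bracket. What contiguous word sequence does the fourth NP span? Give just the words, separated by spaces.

his bright crystal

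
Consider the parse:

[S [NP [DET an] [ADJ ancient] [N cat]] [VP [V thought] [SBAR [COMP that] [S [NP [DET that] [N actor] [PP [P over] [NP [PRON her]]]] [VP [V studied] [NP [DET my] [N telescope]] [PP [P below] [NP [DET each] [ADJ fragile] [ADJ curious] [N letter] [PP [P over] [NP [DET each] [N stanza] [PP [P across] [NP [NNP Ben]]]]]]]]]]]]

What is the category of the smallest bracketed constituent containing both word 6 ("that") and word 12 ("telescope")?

Both words fall inside [S that actor over her studied my telescope below each fragile curious letter over each stanza across Ben] (words 6–22), and no smaller constituent contains them both. Label: S.

S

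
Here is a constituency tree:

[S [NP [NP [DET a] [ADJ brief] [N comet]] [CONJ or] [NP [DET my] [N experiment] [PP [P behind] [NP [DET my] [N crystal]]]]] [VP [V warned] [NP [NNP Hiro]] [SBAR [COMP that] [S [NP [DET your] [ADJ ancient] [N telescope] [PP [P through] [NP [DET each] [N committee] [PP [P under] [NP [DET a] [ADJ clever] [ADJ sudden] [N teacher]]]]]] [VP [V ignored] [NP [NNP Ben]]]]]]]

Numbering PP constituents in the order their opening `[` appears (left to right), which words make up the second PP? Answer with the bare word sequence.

through each committee under a clever sudden teacher

Opening `[PP` markers occur at word positions 7, 16, 19; the second of these opens the constituent [PP through each committee under a clever sudden teacher].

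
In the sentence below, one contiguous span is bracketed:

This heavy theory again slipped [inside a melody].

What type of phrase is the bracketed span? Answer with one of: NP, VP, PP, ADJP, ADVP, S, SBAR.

PP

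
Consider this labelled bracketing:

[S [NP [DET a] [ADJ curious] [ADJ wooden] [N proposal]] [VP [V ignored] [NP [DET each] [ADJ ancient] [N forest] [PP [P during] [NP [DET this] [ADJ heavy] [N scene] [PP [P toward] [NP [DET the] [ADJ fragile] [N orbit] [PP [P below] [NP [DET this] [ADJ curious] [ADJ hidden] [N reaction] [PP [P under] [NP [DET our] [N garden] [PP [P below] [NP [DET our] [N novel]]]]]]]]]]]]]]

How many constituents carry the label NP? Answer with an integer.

7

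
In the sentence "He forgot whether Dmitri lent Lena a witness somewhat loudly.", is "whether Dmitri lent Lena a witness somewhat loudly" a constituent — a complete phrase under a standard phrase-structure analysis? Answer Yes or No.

"whether Dmitri lent Lena a witness somewhat loudly" is exactly the subordinate clause [SBAR whether Dmitri lent Lena a witness somewhat loudly], a complete constituent.

Yes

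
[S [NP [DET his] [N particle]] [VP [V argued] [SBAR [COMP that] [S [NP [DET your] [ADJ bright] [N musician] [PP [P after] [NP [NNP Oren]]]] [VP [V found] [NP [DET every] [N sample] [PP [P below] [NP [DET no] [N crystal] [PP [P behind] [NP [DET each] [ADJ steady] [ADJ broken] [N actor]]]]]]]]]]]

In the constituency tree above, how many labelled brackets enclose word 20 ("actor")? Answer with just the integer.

11

Counting open brackets not yet closed at "actor": [S [VP [SBAR [S [VP [NP [PP [NP [PP [NP [N = 11.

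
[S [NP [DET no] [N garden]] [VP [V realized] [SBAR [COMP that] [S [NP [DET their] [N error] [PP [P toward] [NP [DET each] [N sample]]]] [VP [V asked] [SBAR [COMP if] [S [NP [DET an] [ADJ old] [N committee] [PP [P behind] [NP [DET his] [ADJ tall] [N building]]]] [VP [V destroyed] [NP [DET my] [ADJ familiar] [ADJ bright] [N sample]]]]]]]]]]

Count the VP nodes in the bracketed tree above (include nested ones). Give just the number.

3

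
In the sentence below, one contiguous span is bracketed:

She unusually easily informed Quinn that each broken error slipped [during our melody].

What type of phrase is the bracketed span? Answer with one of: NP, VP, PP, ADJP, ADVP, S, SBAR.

PP

The span is built around the preposition "during" — a prepositional phrase (PP).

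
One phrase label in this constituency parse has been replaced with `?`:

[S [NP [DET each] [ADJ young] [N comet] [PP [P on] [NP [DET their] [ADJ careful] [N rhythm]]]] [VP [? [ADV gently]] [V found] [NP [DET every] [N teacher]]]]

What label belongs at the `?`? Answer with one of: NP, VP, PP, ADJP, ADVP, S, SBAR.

ADVP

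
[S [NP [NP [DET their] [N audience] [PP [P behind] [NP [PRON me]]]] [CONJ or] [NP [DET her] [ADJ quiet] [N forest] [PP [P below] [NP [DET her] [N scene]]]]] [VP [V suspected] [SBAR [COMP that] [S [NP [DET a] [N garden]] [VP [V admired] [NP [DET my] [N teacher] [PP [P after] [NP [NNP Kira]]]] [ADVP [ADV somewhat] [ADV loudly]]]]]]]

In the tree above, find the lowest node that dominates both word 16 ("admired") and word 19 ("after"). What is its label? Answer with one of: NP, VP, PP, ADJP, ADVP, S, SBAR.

The smallest bracket enclosing both words is [VP admired my teacher after Kira somewhat loudly], so the label is VP.

VP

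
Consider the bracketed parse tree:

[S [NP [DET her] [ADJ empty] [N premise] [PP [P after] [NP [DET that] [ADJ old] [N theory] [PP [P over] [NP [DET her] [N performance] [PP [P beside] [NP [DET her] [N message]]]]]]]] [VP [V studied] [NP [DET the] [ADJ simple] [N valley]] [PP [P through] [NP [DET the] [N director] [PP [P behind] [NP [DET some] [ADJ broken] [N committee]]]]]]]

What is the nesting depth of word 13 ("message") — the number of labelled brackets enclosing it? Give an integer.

Counting open brackets not yet closed at "message": [S [NP [PP [NP [PP [NP [PP [NP [N = 9.

9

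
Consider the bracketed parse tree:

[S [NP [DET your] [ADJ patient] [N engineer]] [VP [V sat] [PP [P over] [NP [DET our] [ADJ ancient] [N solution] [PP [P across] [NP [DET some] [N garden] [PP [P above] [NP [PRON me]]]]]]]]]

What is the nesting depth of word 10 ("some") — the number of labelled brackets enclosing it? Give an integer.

The word sits inside DET, which is inside NP, inside PP, inside NP, inside PP, inside VP, inside S — 7 brackets in all.

7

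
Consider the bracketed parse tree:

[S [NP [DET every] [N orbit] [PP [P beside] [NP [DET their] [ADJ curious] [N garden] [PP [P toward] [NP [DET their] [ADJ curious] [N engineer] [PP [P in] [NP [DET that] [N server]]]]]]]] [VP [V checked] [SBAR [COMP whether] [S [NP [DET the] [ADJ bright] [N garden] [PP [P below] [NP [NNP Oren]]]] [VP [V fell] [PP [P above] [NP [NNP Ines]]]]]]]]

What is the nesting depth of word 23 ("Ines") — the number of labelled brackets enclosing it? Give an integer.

8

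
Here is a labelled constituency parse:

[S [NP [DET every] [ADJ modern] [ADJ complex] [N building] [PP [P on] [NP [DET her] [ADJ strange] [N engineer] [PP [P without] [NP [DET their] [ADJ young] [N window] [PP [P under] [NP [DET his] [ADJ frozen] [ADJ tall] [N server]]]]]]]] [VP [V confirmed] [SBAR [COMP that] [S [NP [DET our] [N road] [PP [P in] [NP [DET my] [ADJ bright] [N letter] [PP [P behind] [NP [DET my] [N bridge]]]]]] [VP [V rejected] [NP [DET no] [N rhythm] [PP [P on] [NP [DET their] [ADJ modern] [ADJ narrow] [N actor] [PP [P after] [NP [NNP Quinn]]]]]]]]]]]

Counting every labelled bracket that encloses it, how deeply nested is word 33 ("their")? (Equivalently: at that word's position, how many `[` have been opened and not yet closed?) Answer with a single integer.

9

Path from the root down to the word: S → VP → SBAR → S → VP → NP → PP → NP → DET. That is 9 enclosing brackets.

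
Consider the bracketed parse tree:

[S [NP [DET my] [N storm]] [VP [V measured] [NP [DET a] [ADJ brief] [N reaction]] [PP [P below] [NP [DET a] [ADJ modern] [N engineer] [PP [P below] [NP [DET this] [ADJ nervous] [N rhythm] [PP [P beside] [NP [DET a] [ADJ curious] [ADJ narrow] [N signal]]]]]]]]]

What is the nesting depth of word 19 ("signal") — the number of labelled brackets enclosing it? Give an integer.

9

Counting open brackets not yet closed at "signal": [S [VP [PP [NP [PP [NP [PP [NP [N = 9.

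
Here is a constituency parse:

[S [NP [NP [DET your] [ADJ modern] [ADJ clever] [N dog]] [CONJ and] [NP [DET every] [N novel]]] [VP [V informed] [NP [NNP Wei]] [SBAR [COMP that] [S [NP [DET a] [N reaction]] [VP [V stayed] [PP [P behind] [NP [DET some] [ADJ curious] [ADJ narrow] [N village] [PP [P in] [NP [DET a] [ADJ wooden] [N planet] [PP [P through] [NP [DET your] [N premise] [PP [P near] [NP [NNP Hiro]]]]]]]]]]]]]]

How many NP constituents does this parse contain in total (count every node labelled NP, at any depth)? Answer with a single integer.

9

Listing each NP by its span: [NP your modern clever dog and every novel]; [NP your modern clever dog]; [NP every novel]; [NP Wei]; [NP a reaction]; [NP some curious narrow village in a wooden planet through your premise near Hiro] … — that makes 9.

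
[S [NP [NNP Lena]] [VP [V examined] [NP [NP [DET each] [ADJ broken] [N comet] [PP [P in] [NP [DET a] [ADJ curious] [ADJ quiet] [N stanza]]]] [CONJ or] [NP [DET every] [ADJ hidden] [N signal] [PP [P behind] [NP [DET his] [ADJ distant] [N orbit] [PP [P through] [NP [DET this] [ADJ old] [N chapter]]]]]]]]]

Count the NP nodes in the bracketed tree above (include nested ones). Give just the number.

Listing each NP by its span: [NP Lena]; [NP each broken comet in a curious quiet stanza or every hidden signal behind his distant orbit through this old chapter]; [NP each broken comet in a curious quiet stanza]; [NP a curious quiet stanza]; [NP every hidden signal behind his distant orbit through this old chapter]; [NP his distant orbit through this old chapter] … — that makes 7.

7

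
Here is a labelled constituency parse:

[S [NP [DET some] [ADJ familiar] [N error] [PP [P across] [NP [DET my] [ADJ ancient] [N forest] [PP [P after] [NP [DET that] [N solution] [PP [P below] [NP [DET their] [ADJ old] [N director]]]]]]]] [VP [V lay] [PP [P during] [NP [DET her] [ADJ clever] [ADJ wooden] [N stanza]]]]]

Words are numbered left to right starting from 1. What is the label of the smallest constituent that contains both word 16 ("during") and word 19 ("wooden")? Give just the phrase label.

Both words fall inside [PP during her clever wooden stanza] (words 16–20), and no smaller constituent contains them both. Label: PP.

PP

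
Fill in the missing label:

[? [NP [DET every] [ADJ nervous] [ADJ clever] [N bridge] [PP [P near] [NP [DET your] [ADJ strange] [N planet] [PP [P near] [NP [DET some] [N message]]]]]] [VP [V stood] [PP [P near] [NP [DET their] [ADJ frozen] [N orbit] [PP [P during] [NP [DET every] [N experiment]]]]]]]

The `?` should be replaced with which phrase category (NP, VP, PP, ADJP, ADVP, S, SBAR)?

S

The `?` node immediately contains: NP, VP. That is the internal structure of a clause, so the label is S.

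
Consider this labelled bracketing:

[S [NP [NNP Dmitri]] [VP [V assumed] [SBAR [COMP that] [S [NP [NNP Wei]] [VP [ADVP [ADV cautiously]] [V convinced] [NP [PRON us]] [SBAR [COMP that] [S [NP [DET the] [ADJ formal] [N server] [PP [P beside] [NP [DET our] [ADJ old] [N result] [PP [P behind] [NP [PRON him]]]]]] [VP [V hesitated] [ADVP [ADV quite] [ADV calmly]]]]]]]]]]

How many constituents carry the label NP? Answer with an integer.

6

Scanning left to right, an opening `[NP` appears at word positions 1, 4, 7, 9, 13, 17 — 6 in total.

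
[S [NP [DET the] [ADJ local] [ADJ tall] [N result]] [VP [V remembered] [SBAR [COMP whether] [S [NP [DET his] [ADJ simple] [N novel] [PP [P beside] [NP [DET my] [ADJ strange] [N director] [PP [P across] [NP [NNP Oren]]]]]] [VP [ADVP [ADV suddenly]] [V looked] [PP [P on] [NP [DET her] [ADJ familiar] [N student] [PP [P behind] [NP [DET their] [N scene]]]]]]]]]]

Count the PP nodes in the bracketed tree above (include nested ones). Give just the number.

The PP constituents are: [PP beside my strange director across Oren]; [PP across Oren]; [PP on her familiar student behind their scene]; [PP behind their scene]. Total: 4.

4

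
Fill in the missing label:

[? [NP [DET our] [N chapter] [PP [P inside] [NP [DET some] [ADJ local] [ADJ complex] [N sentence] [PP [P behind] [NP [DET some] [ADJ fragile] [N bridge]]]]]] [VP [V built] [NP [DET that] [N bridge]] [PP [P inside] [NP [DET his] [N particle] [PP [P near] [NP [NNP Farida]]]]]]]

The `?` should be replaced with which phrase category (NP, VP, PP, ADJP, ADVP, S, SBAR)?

The `?` node immediately contains: NP, VP. That is the internal structure of a clause, so the label is S.

S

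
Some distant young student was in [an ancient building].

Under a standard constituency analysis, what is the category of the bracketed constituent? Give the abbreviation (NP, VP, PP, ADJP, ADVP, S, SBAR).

NP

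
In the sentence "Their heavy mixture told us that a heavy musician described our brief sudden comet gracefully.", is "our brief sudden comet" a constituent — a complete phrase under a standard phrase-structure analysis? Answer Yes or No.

Yes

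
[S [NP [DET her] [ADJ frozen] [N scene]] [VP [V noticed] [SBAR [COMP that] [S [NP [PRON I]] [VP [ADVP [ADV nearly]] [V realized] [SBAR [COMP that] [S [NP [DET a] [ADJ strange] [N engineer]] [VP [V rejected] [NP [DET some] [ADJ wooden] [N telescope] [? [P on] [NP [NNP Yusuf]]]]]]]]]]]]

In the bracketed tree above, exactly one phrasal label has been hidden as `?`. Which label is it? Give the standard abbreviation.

PP

A constituent whose immediate children are P 'on', NP is a prepositional phrase: PP.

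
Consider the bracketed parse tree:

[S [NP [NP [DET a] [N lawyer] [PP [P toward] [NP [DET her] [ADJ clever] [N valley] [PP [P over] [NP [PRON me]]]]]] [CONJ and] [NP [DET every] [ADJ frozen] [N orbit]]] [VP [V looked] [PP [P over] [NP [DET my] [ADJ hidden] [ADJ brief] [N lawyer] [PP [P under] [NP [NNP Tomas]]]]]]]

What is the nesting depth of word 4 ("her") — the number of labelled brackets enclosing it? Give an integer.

6

The word sits inside DET, which is inside NP, inside PP, inside NP, inside NP, inside S — 6 brackets in all.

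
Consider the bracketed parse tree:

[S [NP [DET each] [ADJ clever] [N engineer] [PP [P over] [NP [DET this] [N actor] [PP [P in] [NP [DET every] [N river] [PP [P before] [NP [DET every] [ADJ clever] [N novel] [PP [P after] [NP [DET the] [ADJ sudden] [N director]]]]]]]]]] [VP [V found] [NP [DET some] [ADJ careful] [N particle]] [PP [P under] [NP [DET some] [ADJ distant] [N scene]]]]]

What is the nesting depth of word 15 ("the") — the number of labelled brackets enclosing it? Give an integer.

The word sits inside DET, which is inside NP, inside PP, inside NP, inside PP, inside NP, inside PP, inside NP, inside PP, inside NP, inside S — 11 brackets in all.

11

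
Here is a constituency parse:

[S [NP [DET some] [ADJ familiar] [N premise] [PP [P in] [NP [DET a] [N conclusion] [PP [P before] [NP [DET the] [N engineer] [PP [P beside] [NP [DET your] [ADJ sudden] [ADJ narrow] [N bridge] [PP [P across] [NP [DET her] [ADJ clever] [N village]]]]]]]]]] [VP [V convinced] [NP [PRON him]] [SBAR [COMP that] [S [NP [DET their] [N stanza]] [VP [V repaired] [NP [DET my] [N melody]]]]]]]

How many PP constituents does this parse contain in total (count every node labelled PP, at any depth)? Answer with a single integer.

4

Listing each PP by its span: [PP in a conclusion before the engineer beside your sudden narrow bridge across her clever village]; [PP before the engineer beside your sudden narrow bridge across her clever village]; [PP beside your sudden narrow bridge across her clever village]; [PP across her clever village] — that makes 4.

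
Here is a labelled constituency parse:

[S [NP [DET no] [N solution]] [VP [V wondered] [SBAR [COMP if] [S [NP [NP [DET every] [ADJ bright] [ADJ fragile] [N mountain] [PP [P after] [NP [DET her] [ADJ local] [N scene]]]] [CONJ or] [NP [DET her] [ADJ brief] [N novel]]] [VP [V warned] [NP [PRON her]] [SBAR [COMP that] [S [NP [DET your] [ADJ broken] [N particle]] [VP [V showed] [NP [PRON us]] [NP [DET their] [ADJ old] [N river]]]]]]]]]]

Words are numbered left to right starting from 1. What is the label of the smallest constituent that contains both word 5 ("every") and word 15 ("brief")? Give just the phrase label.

Word 5 lies under S → VP → SBAR → S → NP → NP → DET; word 15 lies under S → VP → SBAR → S → NP → NP → ADJ. The lowest shared node is the NP.

NP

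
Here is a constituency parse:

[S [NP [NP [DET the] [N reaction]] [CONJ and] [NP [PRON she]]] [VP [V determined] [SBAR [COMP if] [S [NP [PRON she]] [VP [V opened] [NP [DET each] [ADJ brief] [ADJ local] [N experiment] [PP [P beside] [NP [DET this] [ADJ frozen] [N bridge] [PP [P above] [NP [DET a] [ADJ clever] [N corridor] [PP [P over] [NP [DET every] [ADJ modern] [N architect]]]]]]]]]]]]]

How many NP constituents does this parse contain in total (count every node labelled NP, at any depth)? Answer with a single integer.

8

The NP constituents are: [NP the reaction and she]; [NP the reaction]; [NP she]; [NP she]; [NP each brief local experiment beside this frozen bridge above a clever corridor over every modern architect]; [NP this frozen bridge above a clever corridor over every modern architect] …. Total: 8.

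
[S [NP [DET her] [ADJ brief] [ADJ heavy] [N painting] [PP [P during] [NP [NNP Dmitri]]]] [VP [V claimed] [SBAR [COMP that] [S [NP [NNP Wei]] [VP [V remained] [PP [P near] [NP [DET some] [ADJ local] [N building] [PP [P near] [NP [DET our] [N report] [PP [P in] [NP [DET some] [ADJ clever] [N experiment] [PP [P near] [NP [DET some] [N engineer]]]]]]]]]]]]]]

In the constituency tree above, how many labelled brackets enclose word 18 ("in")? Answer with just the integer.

11

Counting open brackets not yet closed at "in": [S [VP [SBAR [S [VP [PP [NP [PP [NP [PP [P = 11.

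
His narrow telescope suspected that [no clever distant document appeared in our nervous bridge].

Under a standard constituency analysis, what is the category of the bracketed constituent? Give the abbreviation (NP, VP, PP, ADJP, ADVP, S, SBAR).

S

The bracketed span "no clever distant document appeared in our nervous bridge" is headed by "appeared", making it a clause (S).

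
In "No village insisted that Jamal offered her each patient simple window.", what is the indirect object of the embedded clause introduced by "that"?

Within the embedded clause introduced by "that", the indirect object of "offered" is "her".

her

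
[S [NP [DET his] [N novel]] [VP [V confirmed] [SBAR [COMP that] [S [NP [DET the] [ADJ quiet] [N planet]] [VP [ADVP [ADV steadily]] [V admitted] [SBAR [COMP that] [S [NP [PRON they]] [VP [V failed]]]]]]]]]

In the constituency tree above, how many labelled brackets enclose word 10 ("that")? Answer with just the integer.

7

The word sits inside COMP, which is inside SBAR, inside VP, inside S, inside SBAR, inside VP, inside S — 7 brackets in all.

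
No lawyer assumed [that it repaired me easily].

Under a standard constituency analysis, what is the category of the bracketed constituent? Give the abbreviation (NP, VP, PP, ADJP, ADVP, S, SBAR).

"that" is the head of the bracketed span, so the span is a subordinate clause: SBAR.

SBAR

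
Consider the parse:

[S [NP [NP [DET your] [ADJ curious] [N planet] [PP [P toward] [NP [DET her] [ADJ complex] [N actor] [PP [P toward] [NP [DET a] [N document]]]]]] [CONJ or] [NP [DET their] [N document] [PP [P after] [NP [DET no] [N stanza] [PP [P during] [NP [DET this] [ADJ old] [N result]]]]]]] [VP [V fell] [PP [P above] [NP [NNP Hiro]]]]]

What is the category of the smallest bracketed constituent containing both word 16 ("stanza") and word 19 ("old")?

NP

The smallest bracket enclosing both words is [NP no stanza during this old result], so the label is NP.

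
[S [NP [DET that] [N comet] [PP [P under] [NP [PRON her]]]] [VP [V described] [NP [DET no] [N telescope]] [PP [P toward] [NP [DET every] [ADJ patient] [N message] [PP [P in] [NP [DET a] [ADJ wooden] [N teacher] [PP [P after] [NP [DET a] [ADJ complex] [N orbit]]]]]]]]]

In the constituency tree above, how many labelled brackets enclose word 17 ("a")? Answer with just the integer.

9

Path from the root down to the word: S → VP → PP → NP → PP → NP → PP → NP → DET. That is 9 enclosing brackets.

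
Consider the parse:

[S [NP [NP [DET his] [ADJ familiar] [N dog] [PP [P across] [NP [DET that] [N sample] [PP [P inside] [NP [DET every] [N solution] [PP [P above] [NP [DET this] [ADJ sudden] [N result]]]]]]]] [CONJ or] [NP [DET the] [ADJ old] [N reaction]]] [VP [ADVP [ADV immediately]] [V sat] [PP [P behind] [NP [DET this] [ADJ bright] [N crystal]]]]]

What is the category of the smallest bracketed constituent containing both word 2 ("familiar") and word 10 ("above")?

NP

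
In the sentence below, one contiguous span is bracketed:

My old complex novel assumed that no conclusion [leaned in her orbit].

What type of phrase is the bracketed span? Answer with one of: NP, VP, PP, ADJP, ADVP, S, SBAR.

"leaned" is the head of the bracketed span, so the span is a verb phrase: VP.

VP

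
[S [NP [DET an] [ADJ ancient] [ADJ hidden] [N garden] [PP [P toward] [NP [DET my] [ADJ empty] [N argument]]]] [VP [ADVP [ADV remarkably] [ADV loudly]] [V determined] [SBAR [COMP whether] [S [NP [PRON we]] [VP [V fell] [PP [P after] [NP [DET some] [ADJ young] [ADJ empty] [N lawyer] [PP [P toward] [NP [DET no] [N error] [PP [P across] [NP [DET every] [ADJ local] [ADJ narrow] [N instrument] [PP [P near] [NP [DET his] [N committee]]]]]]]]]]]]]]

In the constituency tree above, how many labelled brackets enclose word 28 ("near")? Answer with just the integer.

13

The word sits inside P, which is inside PP, inside NP, inside PP, inside NP, inside PP, inside NP, inside PP, inside VP, inside S, inside SBAR, inside VP, inside S — 13 brackets in all.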